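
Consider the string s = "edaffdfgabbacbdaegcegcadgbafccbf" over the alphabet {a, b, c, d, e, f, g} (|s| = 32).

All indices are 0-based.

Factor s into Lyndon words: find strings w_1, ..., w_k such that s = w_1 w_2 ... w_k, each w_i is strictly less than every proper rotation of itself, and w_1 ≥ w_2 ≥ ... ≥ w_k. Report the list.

emit factor 1: 'e' (i=0, period=1)
emit factor 2: 'd' (i=1, period=1)
emit factor 3: 'affdfg' (i=2, period=6)
emit factor 4: 'abbacbdaegcegcadgbafccbf' (i=8, period=24)

["e", "d", "affdfg", "abbacbdaegcegcadgbafccbf"]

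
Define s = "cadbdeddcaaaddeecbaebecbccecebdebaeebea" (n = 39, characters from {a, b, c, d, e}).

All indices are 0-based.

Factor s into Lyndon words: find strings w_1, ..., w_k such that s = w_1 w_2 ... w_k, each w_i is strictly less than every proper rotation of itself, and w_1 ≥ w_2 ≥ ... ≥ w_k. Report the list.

["c", "adbdeddc", "aaaddeecbaebecbccecebdebaeebe", "a"]

emit factor 1: 'c' (i=0, period=1)
emit factor 2: 'adbdeddc' (i=1, period=8)
emit factor 3: 'aaaddeecbaebecbccecebdebaeebe' (i=9, period=29)
emit factor 4: 'a' (i=38, period=1)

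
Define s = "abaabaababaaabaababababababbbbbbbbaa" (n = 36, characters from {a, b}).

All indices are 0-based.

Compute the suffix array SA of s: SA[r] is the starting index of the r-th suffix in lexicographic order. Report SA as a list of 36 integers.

[35, 34, 10, 2, 11, 5, 14, 8, 0, 3, 12, 6, 15, 17, 19, 21, 23, 25, 33, 9, 1, 4, 13, 7, 16, 18, 20, 22, 24, 32, 31, 30, 29, 28, 27, 26]

rank | idx | suffix
   0 |  35 | a
   1 |  34 | aa
   2 |  10 | aaabaababababababbbbbbbbaa
   3 |   2 | aabaababaaabaababababababbbbbbbbaa
   4 |  11 | aabaababababababbbbbbbbaa
   5 |   5 | aababaaabaababababababbbbbbbbaa
   6 |  14 | aababababababbbbbbbbaa
   7 |   8 | abaaabaababababababbbbbbbbaa
   8 |   0 | abaabaababaaabaababababababbbbbbbbaa
   9 |   3 | abaababaaabaababababababbbbbbbbaa
  10 |  12 | abaababababababbbbbbbbaa
  11 |   6 | ababaaabaababababababbbbbbbbaa
  12 |  15 | ababababababbbbbbbbaa
  13 |  17 | abababababbbbbbbbaa
  14 |  19 | ababababbbbbbbbaa
  15 |  21 | abababbbbbbbbaa
  16 |  23 | ababbbbbbbbaa
  17 |  25 | abbbbbbbbaa
  18 |  33 | baa
  19 |   9 | baaabaababababababbbbbbbbaa
  20 |   1 | baabaababaaabaababababababbbbbbbbaa
  21 |   4 | baababaaabaababababababbbbbbbbaa
  22 |  13 | baababababababbbbbbbbaa
  23 |   7 | babaaabaababababababbbbbbbbaa
  24 |  16 | babababababbbbbbbbaa
  25 |  18 | bababababbbbbbbbaa
  26 |  20 | babababbbbbbbbaa
  27 |  22 | bababbbbbbbbaa
  28 |  24 | babbbbbbbbaa
  29 |  32 | bbaa
  30 |  31 | bbbaa
  31 |  30 | bbbbaa
  32 |  29 | bbbbbaa
  33 |  28 | bbbbbbaa
  34 |  27 | bbbbbbbaa
  35 |  26 | bbbbbbbbaa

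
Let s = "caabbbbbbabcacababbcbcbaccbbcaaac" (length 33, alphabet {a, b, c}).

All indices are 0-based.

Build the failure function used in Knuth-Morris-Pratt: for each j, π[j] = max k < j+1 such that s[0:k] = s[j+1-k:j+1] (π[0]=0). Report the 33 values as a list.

[0, 0, 0, 0, 0, 0, 0, 0, 0, 0, 0, 1, 2, 1, 2, 0, 0, 0, 0, 1, 0, 1, 0, 0, 1, 1, 0, 0, 1, 2, 3, 0, 1]

π[0] = 0
j=1 s[j]='a': π[1]=0 (border '')
j=2 s[j]='a': π[2]=0 (border '')
j=3 s[j]='b': π[3]=0 (border '')
j=4 s[j]='b': π[4]=0 (border '')
j=5 s[j]='b': π[5]=0 (border '')
j=6 s[j]='b': π[6]=0 (border '')
j=7 s[j]='b': π[7]=0 (border '')
j=8 s[j]='b': π[8]=0 (border '')
j=9 s[j]='a': π[9]=0 (border '')
j=10 s[j]='b': π[10]=0 (border '')
j=11 s[j]='c': π[11]=1 (border 'c')
j=12 s[j]='a': π[12]=2 (border 'ca')
j=13 s[j]='c': k: 2→0; π[13]=1 (border 'c')
j=14 s[j]='a': π[14]=2 (border 'ca')
j=15 s[j]='b': k: 2→0; π[15]=0 (border '')
j=16 s[j]='a': π[16]=0 (border '')
j=17 s[j]='b': π[17]=0 (border '')
j=18 s[j]='b': π[18]=0 (border '')
j=19 s[j]='c': π[19]=1 (border 'c')
j=20 s[j]='b': k: 1→0; π[20]=0 (border '')
j=21 s[j]='c': π[21]=1 (border 'c')
j=22 s[j]='b': k: 1→0; π[22]=0 (border '')
j=23 s[j]='a': π[23]=0 (border '')
j=24 s[j]='c': π[24]=1 (border 'c')
j=25 s[j]='c': k: 1→0; π[25]=1 (border 'c')
j=26 s[j]='b': k: 1→0; π[26]=0 (border '')
j=27 s[j]='b': π[27]=0 (border '')
j=28 s[j]='c': π[28]=1 (border 'c')
j=29 s[j]='a': π[29]=2 (border 'ca')
j=30 s[j]='a': π[30]=3 (border 'caa')
j=31 s[j]='a': k: 3→0; π[31]=0 (border '')
j=32 s[j]='c': π[32]=1 (border 'c')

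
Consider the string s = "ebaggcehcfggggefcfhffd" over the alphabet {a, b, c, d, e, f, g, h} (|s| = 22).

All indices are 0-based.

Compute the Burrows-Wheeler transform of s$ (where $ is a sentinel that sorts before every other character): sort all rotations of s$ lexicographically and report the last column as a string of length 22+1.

dbeghff$gcefhccggaggfef

rank  rotation                 last
    0  $ebaggcehcfggggefcfhffd  d
    1  aggcehcfggggefcfhffd$eb  b
    2  baggcehcfggggefcfhffd$e  e
    3  cehcfggggefcfhffd$ebagg  g
    4  cfggggefcfhffd$ebaggceh  h
    5  cfhffd$ebaggcehcfggggef  f
    6  d$ebaggcehcfggggefcfhff  f
    7  ebaggcehcfggggefcfhffd$  $
    8  efcfhffd$ebaggcehcfgggg  g
    9  ehcfggggefcfhffd$ebaggc  c
   10  fcfhffd$ebaggcehcfgggge  e
   11  fd$ebaggcehcfggggefcfhf  f
   12  ffd$ebaggcehcfggggefcfh  h
   13  fggggefcfhffd$ebaggcehc  c
   14  fhffd$ebaggcehcfggggefc  c
   15  gcehcfggggefcfhffd$ebag  g
   16  gefcfhffd$ebaggcehcfggg  g
   17  ggcehcfggggefcfhffd$eba  a
   18  ggefcfhffd$ebaggcehcfgg  g
   19  gggefcfhffd$ebaggcehcfg  g
   20  ggggefcfhffd$ebaggcehcf  f
   21  hcfggggefcfhffd$ebaggce  e
   22  hffd$ebaggcehcfggggefcf  f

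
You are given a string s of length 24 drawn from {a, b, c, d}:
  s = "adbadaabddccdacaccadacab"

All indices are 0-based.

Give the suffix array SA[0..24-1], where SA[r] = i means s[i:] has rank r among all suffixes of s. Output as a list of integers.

[5, 22, 6, 20, 13, 15, 3, 18, 0, 23, 2, 7, 21, 14, 17, 16, 10, 11, 4, 19, 12, 1, 9, 8]

rank | idx | suffix
   0 |   5 | aabddccdacaccadacab
   1 |  22 | ab
   2 |   6 | abddccdacaccadacab
   3 |  20 | acab
   4 |  13 | acaccadacab
   5 |  15 | accadacab
   6 |   3 | adaabddccdacaccadacab
   7 |  18 | adacab
   8 |   0 | adbadaabddccdacaccadacab
   9 |  23 | b
  10 |   2 | badaabddccdacaccadacab
  11 |   7 | bddccdacaccadacab
  12 |  21 | cab
  13 |  14 | caccadacab
  14 |  17 | cadacab
  15 |  16 | ccadacab
  16 |  10 | ccdacaccadacab
  17 |  11 | cdacaccadacab
  18 |   4 | daabddccdacaccadacab
  19 |  19 | dacab
  20 |  12 | dacaccadacab
  21 |   1 | dbadaabddccdacaccadacab
  22 |   9 | dccdacaccadacab
  23 |   8 | ddccdacaccadacab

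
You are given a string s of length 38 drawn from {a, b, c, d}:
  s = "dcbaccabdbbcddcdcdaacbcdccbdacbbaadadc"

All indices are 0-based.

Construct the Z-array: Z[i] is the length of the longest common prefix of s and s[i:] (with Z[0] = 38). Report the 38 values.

[38, 0, 0, 0, 0, 0, 0, 0, 1, 0, 0, 0, 1, 2, 0, 2, 0, 1, 0, 0, 0, 0, 0, 2, 0, 0, 0, 1, 0, 0, 0, 0, 0, 0, 1, 0, 2, 0]

Z[0]=38
i=1: fresh scan; Z[1]=0
i=2: fresh scan; Z[2]=0
i=3: fresh scan; Z[3]=0
i=4: fresh scan; Z[4]=0
i=5: fresh scan; Z[5]=0
i=6: fresh scan; Z[6]=0
i=7: fresh scan; Z[7]=0
i=8: fresh scan; Z[8]=1 scan→box=[8,9)
i=9: fresh scan; Z[9]=0
i=10: fresh scan; Z[10]=0
i=11: fresh scan; Z[11]=0
i=12: fresh scan; Z[12]=1 scan→box=[12,13)
i=13: fresh scan; Z[13]=2 scan→box=[13,15)
i=14: min(r-i=1, Z[1]=0)=0; Z[14]=0
i=15: fresh scan; Z[15]=2 scan→box=[15,17)
i=16: min(r-i=1, Z[1]=0)=0; Z[16]=0
i=17: fresh scan; Z[17]=1 scan→box=[17,18)
i=18: fresh scan; Z[18]=0
i=19: fresh scan; Z[19]=0
i=20: fresh scan; Z[20]=0
i=21: fresh scan; Z[21]=0
i=22: fresh scan; Z[22]=0
i=23: fresh scan; Z[23]=2 scan→box=[23,25)
i=24: min(r-i=1, Z[1]=0)=0; Z[24]=0
i=25: fresh scan; Z[25]=0
i=26: fresh scan; Z[26]=0
i=27: fresh scan; Z[27]=1 scan→box=[27,28)
i=28: fresh scan; Z[28]=0
i=29: fresh scan; Z[29]=0
i=30: fresh scan; Z[30]=0
i=31: fresh scan; Z[31]=0
i=32: fresh scan; Z[32]=0
i=33: fresh scan; Z[33]=0
i=34: fresh scan; Z[34]=1 scan→box=[34,35)
i=35: fresh scan; Z[35]=0
i=36: fresh scan; Z[36]=2 scan→box=[36,38)
i=37: min(r-i=1, Z[1]=0)=0; Z[37]=0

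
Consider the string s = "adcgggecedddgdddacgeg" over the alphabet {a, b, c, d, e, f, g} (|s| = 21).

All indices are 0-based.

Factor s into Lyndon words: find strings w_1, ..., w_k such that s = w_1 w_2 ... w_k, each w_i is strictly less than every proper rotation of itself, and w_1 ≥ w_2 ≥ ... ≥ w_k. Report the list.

["adcgggecedddgddd", "acgeg"]

emit factor 1: 'adcgggecedddgddd' (i=0, period=16)
emit factor 2: 'acgeg' (i=16, period=5)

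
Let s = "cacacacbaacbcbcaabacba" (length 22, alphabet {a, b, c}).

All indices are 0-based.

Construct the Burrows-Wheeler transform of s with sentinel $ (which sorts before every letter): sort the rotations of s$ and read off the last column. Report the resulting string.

abcbaccbcaccaccb$aaaaba

rank  rotation                 last
    0  $cacacacbaacbcbcaabacba  a
    1  a$cacacacbaacbcbcaabacb  b
    2  aabacba$cacacacbaacbcbc  c
    3  aacbcbcaabacba$cacacacb  b
    4  abacba$cacacacbaacbcbca  a
    5  acacacbaacbcbcaabacba$c  c
    6  acacbaacbcbcaabacba$cac  c
    7  acba$cacacacbaacbcbcaab  b
    8  acbaacbcbcaabacba$cacac  c
    9  acbcbcaabacba$cacacacba  a
   10  ba$cacacacbaacbcbcaabac  c
   11  baacbcbcaabacba$cacacac  c
   12  bacba$cacacacbaacbcbcaa  a
   13  bcaabacba$cacacacbaacbc  c
   14  bcbcaabacba$cacacacbaac  c
   15  caabacba$cacacacbaacbcb  b
   16  cacacacbaacbcbcaabacba$  $
   17  cacacbaacbcbcaabacba$ca  a
   18  cacbaacbcbcaabacba$caca  a
   19  cba$cacacacbaacbcbcaaba  a
   20  cbaacbcbcaabacba$cacaca  a
   21  cbcaabacba$cacacacbaacb  b
   22  cbcbcaabacba$cacacacbaa  a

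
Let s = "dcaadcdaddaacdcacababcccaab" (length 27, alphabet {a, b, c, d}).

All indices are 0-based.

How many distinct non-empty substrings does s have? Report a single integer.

rank | idx | suffix
   0 |  24 | aab
   1 |  10 | aacdcacababcccaab
   2 |   2 | aadcdaddaacdcacababcccaab
   3 |  25 | ab
   4 |  17 | ababcccaab
   5 |  19 | abcccaab
   6 |  15 | acababcccaab
   7 |  11 | acdcacababcccaab
   8 |   3 | adcdaddaacdcacababcccaab
   9 |   7 | addaacdcacababcccaab
  10 |  26 | b
  11 |  18 | babcccaab
  12 |  20 | bcccaab
  13 |  23 | caab
  14 |   1 | caadcdaddaacdcacababcccaab
  15 |  16 | cababcccaab
  16 |  14 | cacababcccaab
  17 |  22 | ccaab
  18 |  21 | cccaab
  19 |   5 | cdaddaacdcacababcccaab
  20 |  12 | cdcacababcccaab
  21 |   9 | daacdcacababcccaab
  22 |   6 | daddaacdcacababcccaab
  23 |   0 | dcaadcdaddaacdcacababcccaab
  24 |  13 | dcacababcccaab
  25 |   4 | dcdaddaacdcacababcccaab
  26 |   8 | ddaacdcacababcccaab

SA = [24, 10, 2, 25, 17, 19, 15, 11, 3, 7, 26, 18, 20, 23, 1, 16, 14, 22, 21, 5, 12, 9, 6, 0, 13, 4, 8]
[i] adj suffixes → lcp
  [1] 24/10 → 2 ('aa')
  [2] 10/2 → 2 ('aa')
  [3] 2/25 → 1 ('a')
  [4] 25/17 → 2 ('ab')
  [5] 17/19 → 2 ('ab')
  [6] 19/15 → 1 ('a')
  [7] 15/11 → 2 ('ac')
  [8] 11/3 → 1 ('a')
  [9] 3/7 → 2 ('ad')
  [10] 7/26 → 0 ('')
  [11] 26/18 → 1 ('b')
  [12] 18/20 → 1 ('b')
  [13] 20/23 → 0 ('')
  [14] 23/1 → 3 ('caa')
  [15] 1/16 → 2 ('ca')
  [16] 16/14 → 2 ('ca')
  [17] 14/22 → 1 ('c')
  [18] 22/21 → 2 ('cc')
  [19] 21/5 → 1 ('c')
  [20] 5/12 → 2 ('cd')
  [21] 12/9 → 0 ('')
  [22] 9/6 → 2 ('da')
  [23] 6/0 → 1 ('d')
  [24] 0/13 → 3 ('dca')
  [25] 13/4 → 2 ('dc')
  [26] 4/8 → 1 ('d')

n(n+1)/2 = 27·28/2 = 378
Σ LCP = 0 + 2 + 2 + 1 + 2 + 2 + 1 + 2 + 1 + 2 + 0 + 1 + 1 + 0 + 3 + 2 + 2 + 1 + 2 + 1 + 2 + 0 + 2 + 1 + 3 + 2 + 1 = 39
distinct = 378 − 39 = 339

339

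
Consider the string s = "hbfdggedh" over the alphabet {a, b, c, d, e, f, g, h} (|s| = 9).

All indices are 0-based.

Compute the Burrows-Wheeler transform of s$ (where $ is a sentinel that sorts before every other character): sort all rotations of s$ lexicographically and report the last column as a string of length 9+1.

rank  rotation    last
    0  $hbfdggedh  h
    1  bfdggedh$h  h
    2  dggedh$hbf  f
    3  dh$hbfdgge  e
    4  edh$hbfdgg  g
    5  fdggedh$hb  b
    6  gedh$hbfdg  g
    7  ggedh$hbfd  d
    8  h$hbfdgged  d
    9  hbfdggedh$  $

hhfegbgdd$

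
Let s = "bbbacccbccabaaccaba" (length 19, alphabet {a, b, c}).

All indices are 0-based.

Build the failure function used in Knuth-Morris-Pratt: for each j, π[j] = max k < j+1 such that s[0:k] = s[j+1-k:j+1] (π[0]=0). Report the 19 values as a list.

[0, 1, 2, 0, 0, 0, 0, 1, 0, 0, 0, 1, 0, 0, 0, 0, 0, 1, 0]

π[0] = 0
j=1 s[j]='b': π[1]=1 (border 'b')
j=2 s[j]='b': π[2]=2 (border 'bb')
j=3 s[j]='a': k: 2→1→0; π[3]=0 (border '')
j=4 s[j]='c': π[4]=0 (border '')
j=5 s[j]='c': π[5]=0 (border '')
j=6 s[j]='c': π[6]=0 (border '')
j=7 s[j]='b': π[7]=1 (border 'b')
j=8 s[j]='c': k: 1→0; π[8]=0 (border '')
j=9 s[j]='c': π[9]=0 (border '')
j=10 s[j]='a': π[10]=0 (border '')
j=11 s[j]='b': π[11]=1 (border 'b')
j=12 s[j]='a': k: 1→0; π[12]=0 (border '')
j=13 s[j]='a': π[13]=0 (border '')
j=14 s[j]='c': π[14]=0 (border '')
j=15 s[j]='c': π[15]=0 (border '')
j=16 s[j]='a': π[16]=0 (border '')
j=17 s[j]='b': π[17]=1 (border 'b')
j=18 s[j]='a': k: 1→0; π[18]=0 (border '')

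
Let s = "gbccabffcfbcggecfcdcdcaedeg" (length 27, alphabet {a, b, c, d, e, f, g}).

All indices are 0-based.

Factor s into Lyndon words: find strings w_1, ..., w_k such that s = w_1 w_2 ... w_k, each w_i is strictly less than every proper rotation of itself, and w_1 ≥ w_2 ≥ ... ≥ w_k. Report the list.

["g", "bcc", "abffcfbcggecfcdcdcaedeg"]

emit factor 1: 'g' (i=0, period=1)
emit factor 2: 'bcc' (i=1, period=3)
emit factor 3: 'abffcfbcggecfcdcdcaedeg' (i=4, period=23)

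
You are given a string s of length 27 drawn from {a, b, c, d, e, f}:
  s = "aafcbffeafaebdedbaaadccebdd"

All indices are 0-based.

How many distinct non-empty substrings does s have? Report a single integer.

351

sorted suffixes:
  #0 SA[0]=17  'aaadccebdd'
  #1 SA[1]=18  'aadccebdd'
  #2 SA[2]=0  'aafcbffeafaebdedbaaadccebdd'
  #3 SA[3]=19  'adccebdd'
  #4 SA[4]=10  'aebdedbaaadccebdd'
  #5 SA[5]=8  'afaebdedbaaadccebdd'
  #6 SA[6]=1  'afcbffeafaebdedbaaadccebdd'
  #7 SA[7]=16  'baaadccebdd'
  #8 SA[8]=24  'bdd'
  #9 SA[9]=12  'bdedbaaadccebdd'
  #10 SA[10]=4  'bffeafaebdedbaaadccebdd'
  #11 SA[11]=3  'cbffeafaebdedbaaadccebdd'
  #12 SA[12]=21  'ccebdd'
  #13 SA[13]=22  'cebdd'
  #14 SA[14]=26  'd'
  #15 SA[15]=15  'dbaaadccebdd'
  #16 SA[16]=20  'dccebdd'
  #17 SA[17]=25  'dd'
  #18 SA[18]=13  'dedbaaadccebdd'
  #19 SA[19]=7  'eafaebdedbaaadccebdd'
  #20 SA[20]=23  'ebdd'
  #21 SA[21]=11  'ebdedbaaadccebdd'
  #22 SA[22]=14  'edbaaadccebdd'
  #23 SA[23]=9  'faebdedbaaadccebdd'
  #24 SA[24]=2  'fcbffeafaebdedbaaadccebdd'
  #25 SA[25]=6  'feafaebdedbaaadccebdd'
  #26 SA[26]=5  'ffeafaebdedbaaadccebdd'

SA = [17, 18, 0, 19, 10, 8, 1, 16, 24, 12, 4, 3, 21, 22, 26, 15, 20, 25, 13, 7, 23, 11, 14, 9, 2, 6, 5]
i: (SA[i-1],SA[i]) lcp shared
  1: (17,18) 2 'aa'
  2: (18,0) 2 'aa'
  3: (0,19) 1 'a'
  4: (19,10) 1 'a'
  5: (10,8) 1 'a'
  6: (8,1) 2 'af'
  7: (1,16) 0 ''
  8: (16,24) 1 'b'
  9: (24,12) 2 'bd'
  10: (12,4) 1 'b'
  11: (4,3) 0 ''
  12: (3,21) 1 'c'
  13: (21,22) 1 'c'
  14: (22,26) 0 ''
  15: (26,15) 1 'd'
  16: (15,20) 1 'd'
  17: (20,25) 1 'd'
  18: (25,13) 1 'd'
  19: (13,7) 0 ''
  20: (7,23) 1 'e'
  21: (23,11) 3 'ebd'
  22: (11,14) 1 'e'
  23: (14,9) 0 ''
  24: (9,2) 1 'f'
  25: (2,6) 1 'f'
  26: (6,5) 1 'f'

n(n+1)/2 = 27·28/2 = 378
Σ LCP = 0 + 2 + 2 + 1 + 1 + 1 + 2 + 0 + 1 + 2 + 1 + 0 + 1 + 1 + 0 + 1 + 1 + 1 + 1 + 0 + 1 + 3 + 1 + 0 + 1 + 1 + 1 = 27
distinct = 378 − 27 = 351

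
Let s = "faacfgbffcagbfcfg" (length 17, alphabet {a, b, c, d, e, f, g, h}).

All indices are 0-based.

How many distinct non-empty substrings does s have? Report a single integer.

rank→(start, suffix):
  0 → (1, 'aacfgbffcagbfcfg')
  1 → (2, 'acfgbffcagbfcfg')
  2 → (10, 'agbfcfg')
  3 → (12, 'bfcfg')
  4 → (6, 'bffcagbfcfg')
  5 → (9, 'cagbfcfg')
  6 → (14, 'cfg')
  7 → (3, 'cfgbffcagbfcfg')
  8 → (0, 'faacfgbffcagbfcfg')
  9 → (8, 'fcagbfcfg')
  10 → (13, 'fcfg')
  11 → (7, 'ffcagbfcfg')
  12 → (15, 'fg')
  13 → (4, 'fgbffcagbfcfg')
  14 → (16, 'g')
  15 → (11, 'gbfcfg')
  16 → (5, 'gbffcagbfcfg')

SA = [1, 2, 10, 12, 6, 9, 14, 3, 0, 8, 13, 7, 15, 4, 16, 11, 5]
i: (SA[i-1],SA[i]) lcp shared
  1: (1,2) 1 'a'
  2: (2,10) 1 'a'
  3: (10,12) 0 ''
  4: (12,6) 2 'bf'
  5: (6,9) 0 ''
  6: (9,14) 1 'c'
  7: (14,3) 3 'cfg'
  8: (3,0) 0 ''
  9: (0,8) 1 'f'
  10: (8,13) 2 'fc'
  11: (13,7) 1 'f'
  12: (7,15) 1 'f'
  13: (15,4) 2 'fg'
  14: (4,16) 0 ''
  15: (16,11) 1 'g'
  16: (11,5) 3 'gbf'

n(n+1)/2 = 17·18/2 = 153
Σ LCP = 0 + 1 + 1 + 0 + 2 + 0 + 1 + 3 + 0 + 1 + 2 + 1 + 1 + 2 + 0 + 1 + 3 = 19
distinct = 153 − 19 = 134

134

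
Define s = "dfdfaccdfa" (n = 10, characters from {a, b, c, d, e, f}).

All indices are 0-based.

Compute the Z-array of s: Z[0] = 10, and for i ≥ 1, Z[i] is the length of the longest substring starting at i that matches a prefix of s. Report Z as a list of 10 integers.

Z[0]=10
i=1: outside box; Z[1]=0
i=2: outside box; Z[2]=2 grow→box=[2,4)
i=3: min(r-i=1, Z[1]=0)=0; Z[3]=0
i=4: outside box; Z[4]=0
i=5: outside box; Z[5]=0
i=6: outside box; Z[6]=0
i=7: outside box; Z[7]=2 grow→box=[7,9)
i=8: min(r-i=1, Z[1]=0)=0; Z[8]=0
i=9: outside box; Z[9]=0

[10, 0, 2, 0, 0, 0, 0, 2, 0, 0]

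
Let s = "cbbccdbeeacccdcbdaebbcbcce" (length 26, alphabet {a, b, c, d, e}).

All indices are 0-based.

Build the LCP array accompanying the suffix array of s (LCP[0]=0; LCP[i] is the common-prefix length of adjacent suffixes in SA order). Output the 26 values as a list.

sorted suffixes:
  #0 SA[0]=9  'acccdcbdaebbcbcce'
  #1 SA[1]=17  'aebbcbcce'
  #2 SA[2]=19  'bbcbcce'
  #3 SA[3]=1  'bbccdbeeacccdcbdaebbcbcce'
  #4 SA[4]=20  'bcbcce'
  #5 SA[5]=2  'bccdbeeacccdcbdaebbcbcce'
  #6 SA[6]=22  'bcce'
  #7 SA[7]=15  'bdaebbcbcce'
  #8 SA[8]=6  'beeacccdcbdaebbcbcce'
  #9 SA[9]=0  'cbbccdbeeacccdcbdaebbcbcce'
  #10 SA[10]=21  'cbcce'
  #11 SA[11]=14  'cbdaebbcbcce'
  #12 SA[12]=10  'cccdcbdaebbcbcce'
  #13 SA[13]=3  'ccdbeeacccdcbdaebbcbcce'
  #14 SA[14]=11  'ccdcbdaebbcbcce'
  #15 SA[15]=23  'cce'
  #16 SA[16]=4  'cdbeeacccdcbdaebbcbcce'
  #17 SA[17]=12  'cdcbdaebbcbcce'
  #18 SA[18]=24  'ce'
  #19 SA[19]=16  'daebbcbcce'
  #20 SA[20]=5  'dbeeacccdcbdaebbcbcce'
  #21 SA[21]=13  'dcbdaebbcbcce'
  #22 SA[22]=25  'e'
  #23 SA[23]=8  'eacccdcbdaebbcbcce'
  #24 SA[24]=18  'ebbcbcce'
  #25 SA[25]=7  'eeacccdcbdaebbcbcce'

SA = [9, 17, 19, 1, 20, 2, 22, 15, 6, 0, 21, 14, 10, 3, 11, 23, 4, 12, 24, 16, 5, 13, 25, 8, 18, 7]
[i] adj suffixes → lcp
  [1] 9/17 → 1 ('a')
  [2] 17/19 → 0 ('')
  [3] 19/1 → 3 ('bbc')
  [4] 1/20 → 1 ('b')
  [5] 20/2 → 2 ('bc')
  [6] 2/22 → 3 ('bcc')
  [7] 22/15 → 1 ('b')
  [8] 15/6 → 1 ('b')
  [9] 6/0 → 0 ('')
  [10] 0/21 → 2 ('cb')
  [11] 21/14 → 2 ('cb')
  [12] 14/10 → 1 ('c')
  [13] 10/3 → 2 ('cc')
  [14] 3/11 → 3 ('ccd')
  [15] 11/23 → 2 ('cc')
  [16] 23/4 → 1 ('c')
  [17] 4/12 → 2 ('cd')
  [18] 12/24 → 1 ('c')
  [19] 24/16 → 0 ('')
  [20] 16/5 → 1 ('d')
  [21] 5/13 → 1 ('d')
  [22] 13/25 → 0 ('')
  [23] 25/8 → 1 ('e')
  [24] 8/18 → 1 ('e')
  [25] 18/7 → 1 ('e')

[0, 1, 0, 3, 1, 2, 3, 1, 1, 0, 2, 2, 1, 2, 3, 2, 1, 2, 1, 0, 1, 1, 0, 1, 1, 1]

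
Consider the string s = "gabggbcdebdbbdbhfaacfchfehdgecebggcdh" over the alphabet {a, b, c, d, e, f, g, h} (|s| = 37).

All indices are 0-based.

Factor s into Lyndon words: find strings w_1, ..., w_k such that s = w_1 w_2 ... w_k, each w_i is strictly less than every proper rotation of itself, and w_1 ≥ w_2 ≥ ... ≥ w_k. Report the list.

emit factor 1: 'g' (i=0, period=1)
emit factor 2: 'abggbcdebdbbdbhf' (i=1, period=16)
emit factor 3: 'aacfchfehdgecebggcdh' (i=17, period=20)

["g", "abggbcdebdbbdbhf", "aacfchfehdgecebggcdh"]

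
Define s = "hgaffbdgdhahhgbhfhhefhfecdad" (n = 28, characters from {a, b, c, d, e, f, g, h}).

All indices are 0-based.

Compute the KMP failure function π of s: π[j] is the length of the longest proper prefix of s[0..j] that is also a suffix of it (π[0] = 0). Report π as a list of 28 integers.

[0, 0, 0, 0, 0, 0, 0, 0, 0, 1, 0, 1, 1, 2, 0, 1, 0, 1, 1, 0, 0, 1, 0, 0, 0, 0, 0, 0]

π[0] = 0
j=1 s[j]='g': π[1]=0 (border '')
j=2 s[j]='a': π[2]=0 (border '')
j=3 s[j]='f': π[3]=0 (border '')
j=4 s[j]='f': π[4]=0 (border '')
j=5 s[j]='b': π[5]=0 (border '')
j=6 s[j]='d': π[6]=0 (border '')
j=7 s[j]='g': π[7]=0 (border '')
j=8 s[j]='d': π[8]=0 (border '')
j=9 s[j]='h': π[9]=1 (border 'h')
j=10 s[j]='a': k: 1→0; π[10]=0 (border '')
j=11 s[j]='h': π[11]=1 (border 'h')
j=12 s[j]='h': k: 1→0; π[12]=1 (border 'h')
j=13 s[j]='g': π[13]=2 (border 'hg')
j=14 s[j]='b': k: 2→0; π[14]=0 (border '')
j=15 s[j]='h': π[15]=1 (border 'h')
j=16 s[j]='f': k: 1→0; π[16]=0 (border '')
j=17 s[j]='h': π[17]=1 (border 'h')
j=18 s[j]='h': k: 1→0; π[18]=1 (border 'h')
j=19 s[j]='e': k: 1→0; π[19]=0 (border '')
j=20 s[j]='f': π[20]=0 (border '')
j=21 s[j]='h': π[21]=1 (border 'h')
j=22 s[j]='f': k: 1→0; π[22]=0 (border '')
j=23 s[j]='e': π[23]=0 (border '')
j=24 s[j]='c': π[24]=0 (border '')
j=25 s[j]='d': π[25]=0 (border '')
j=26 s[j]='a': π[26]=0 (border '')
j=27 s[j]='d': π[27]=0 (border '')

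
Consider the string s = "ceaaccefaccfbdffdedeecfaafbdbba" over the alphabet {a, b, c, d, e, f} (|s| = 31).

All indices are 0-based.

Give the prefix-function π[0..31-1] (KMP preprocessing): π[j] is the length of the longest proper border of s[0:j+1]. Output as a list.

[0, 0, 0, 0, 1, 1, 2, 0, 0, 1, 1, 0, 0, 0, 0, 0, 0, 0, 0, 0, 0, 1, 0, 0, 0, 0, 0, 0, 0, 0, 0]

π[0] = 0
j=1 s[j]='e': π[1]=0 (border '')
j=2 s[j]='a': π[2]=0 (border '')
j=3 s[j]='a': π[3]=0 (border '')
j=4 s[j]='c': π[4]=1 (border 'c')
j=5 s[j]='c': k: 1→0; π[5]=1 (border 'c')
j=6 s[j]='e': π[6]=2 (border 'ce')
j=7 s[j]='f': k: 2→0; π[7]=0 (border '')
j=8 s[j]='a': π[8]=0 (border '')
j=9 s[j]='c': π[9]=1 (border 'c')
j=10 s[j]='c': k: 1→0; π[10]=1 (border 'c')
j=11 s[j]='f': k: 1→0; π[11]=0 (border '')
j=12 s[j]='b': π[12]=0 (border '')
j=13 s[j]='d': π[13]=0 (border '')
j=14 s[j]='f': π[14]=0 (border '')
j=15 s[j]='f': π[15]=0 (border '')
j=16 s[j]='d': π[16]=0 (border '')
j=17 s[j]='e': π[17]=0 (border '')
j=18 s[j]='d': π[18]=0 (border '')
j=19 s[j]='e': π[19]=0 (border '')
j=20 s[j]='e': π[20]=0 (border '')
j=21 s[j]='c': π[21]=1 (border 'c')
j=22 s[j]='f': k: 1→0; π[22]=0 (border '')
j=23 s[j]='a': π[23]=0 (border '')
j=24 s[j]='a': π[24]=0 (border '')
j=25 s[j]='f': π[25]=0 (border '')
j=26 s[j]='b': π[26]=0 (border '')
j=27 s[j]='d': π[27]=0 (border '')
j=28 s[j]='b': π[28]=0 (border '')
j=29 s[j]='b': π[29]=0 (border '')
j=30 s[j]='a': π[30]=0 (border '')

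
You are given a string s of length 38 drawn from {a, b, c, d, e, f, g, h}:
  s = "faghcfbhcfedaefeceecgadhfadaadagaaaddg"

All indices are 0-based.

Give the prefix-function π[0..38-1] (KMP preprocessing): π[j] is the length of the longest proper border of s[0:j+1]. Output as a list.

π[0] = 0
j=1 s[j]='a': π[1]=0 (border '')
j=2 s[j]='g': π[2]=0 (border '')
j=3 s[j]='h': π[3]=0 (border '')
j=4 s[j]='c': π[4]=0 (border '')
j=5 s[j]='f': π[5]=1 (border 'f')
j=6 s[j]='b': k: 1→0; π[6]=0 (border '')
j=7 s[j]='h': π[7]=0 (border '')
j=8 s[j]='c': π[8]=0 (border '')
j=9 s[j]='f': π[9]=1 (border 'f')
j=10 s[j]='e': k: 1→0; π[10]=0 (border '')
j=11 s[j]='d': π[11]=0 (border '')
j=12 s[j]='a': π[12]=0 (border '')
j=13 s[j]='e': π[13]=0 (border '')
j=14 s[j]='f': π[14]=1 (border 'f')
j=15 s[j]='e': k: 1→0; π[15]=0 (border '')
j=16 s[j]='c': π[16]=0 (border '')
j=17 s[j]='e': π[17]=0 (border '')
j=18 s[j]='e': π[18]=0 (border '')
j=19 s[j]='c': π[19]=0 (border '')
j=20 s[j]='g': π[20]=0 (border '')
j=21 s[j]='a': π[21]=0 (border '')
j=22 s[j]='d': π[22]=0 (border '')
j=23 s[j]='h': π[23]=0 (border '')
j=24 s[j]='f': π[24]=1 (border 'f')
j=25 s[j]='a': π[25]=2 (border 'fa')
j=26 s[j]='d': k: 2→0; π[26]=0 (border '')
j=27 s[j]='a': π[27]=0 (border '')
j=28 s[j]='a': π[28]=0 (border '')
j=29 s[j]='d': π[29]=0 (border '')
j=30 s[j]='a': π[30]=0 (border '')
j=31 s[j]='g': π[31]=0 (border '')
j=32 s[j]='a': π[32]=0 (border '')
j=33 s[j]='a': π[33]=0 (border '')
j=34 s[j]='a': π[34]=0 (border '')
j=35 s[j]='d': π[35]=0 (border '')
j=36 s[j]='d': π[36]=0 (border '')
j=37 s[j]='g': π[37]=0 (border '')

[0, 0, 0, 0, 0, 1, 0, 0, 0, 1, 0, 0, 0, 0, 1, 0, 0, 0, 0, 0, 0, 0, 0, 0, 1, 2, 0, 0, 0, 0, 0, 0, 0, 0, 0, 0, 0, 0]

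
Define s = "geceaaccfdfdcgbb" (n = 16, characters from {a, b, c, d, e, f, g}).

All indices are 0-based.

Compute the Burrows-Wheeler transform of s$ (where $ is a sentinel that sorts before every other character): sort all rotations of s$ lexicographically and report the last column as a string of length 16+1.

rank  rotation           last
    0  $geceaaccfdfdcgbb  b
    1  aaccfdfdcgbb$gece  e
    2  accfdfdcgbb$gecea  a
    3  b$geceaaccfdfdcgb  b
    4  bb$geceaaccfdfdcg  g
    5  ccfdfdcgbb$geceaa  a
    6  ceaaccfdfdcgbb$ge  e
    7  cfdfdcgbb$geceaac  c
    8  cgbb$geceaaccfdfd  d
    9  dcgbb$geceaaccfdf  f
   10  dfdcgbb$geceaaccf  f
   11  eaaccfdfdcgbb$gec  c
   12  eceaaccfdfdcgbb$g  g
   13  fdcgbb$geceaaccfd  d
   14  fdfdcgbb$geceaacc  c
   15  gbb$geceaaccfdfdc  c
   16  geceaaccfdfdcgbb$  $

beabgaecdffcgdcc$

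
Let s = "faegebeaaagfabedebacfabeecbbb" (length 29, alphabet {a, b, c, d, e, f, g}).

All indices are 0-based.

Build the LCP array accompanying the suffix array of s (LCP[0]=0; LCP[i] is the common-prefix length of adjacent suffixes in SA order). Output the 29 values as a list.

[0, 2, 1, 3, 1, 1, 1, 0, 1, 1, 2, 1, 2, 2, 0, 1, 0, 0, 1, 2, 1, 1, 1, 1, 0, 4, 2, 0, 1]

rank | idx | suffix
   0 |   7 | aaagfabedebacfabeecbbb
   1 |   8 | aagfabedebacfabeecbbb
   2 |  12 | abedebacfabeecbbb
   3 |  21 | abeecbbb
   4 |  18 | acfabeecbbb
   5 |   1 | aegebeaaagfabedebacfabeecbbb
   6 |   9 | agfabedebacfabeecbbb
   7 |  28 | b
   8 |  17 | bacfabeecbbb
   9 |  27 | bb
  10 |  26 | bbb
  11 |   5 | beaaagfabedebacfabeecbbb
  12 |  13 | bedebacfabeecbbb
  13 |  22 | beecbbb
  14 |  25 | cbbb
  15 |  19 | cfabeecbbb
  16 |  15 | debacfabeecbbb
  17 |   6 | eaaagfabedebacfabeecbbb
  18 |  16 | ebacfabeecbbb
  19 |   4 | ebeaaagfabedebacfabeecbbb
  20 |  24 | ecbbb
  21 |  14 | edebacfabeecbbb
  22 |  23 | eecbbb
  23 |   2 | egebeaaagfabedebacfabeecbbb
  24 |  11 | fabedebacfabeecbbb
  25 |  20 | fabeecbbb
  26 |   0 | faegebeaaagfabedebacfabeecbbb
  27 |   3 | gebeaaagfabedebacfabeecbbb
  28 |  10 | gfabedebacfabeecbbb

SA = [7, 8, 12, 21, 18, 1, 9, 28, 17, 27, 26, 5, 13, 22, 25, 19, 15, 6, 16, 4, 24, 14, 23, 2, 11, 20, 0, 3, 10]
[i] adj suffixes → lcp
  [1] 7/8 → 2 ('aa')
  [2] 8/12 → 1 ('a')
  [3] 12/21 → 3 ('abe')
  [4] 21/18 → 1 ('a')
  [5] 18/1 → 1 ('a')
  [6] 1/9 → 1 ('a')
  [7] 9/28 → 0 ('')
  [8] 28/17 → 1 ('b')
  [9] 17/27 → 1 ('b')
  [10] 27/26 → 2 ('bb')
  [11] 26/5 → 1 ('b')
  [12] 5/13 → 2 ('be')
  [13] 13/22 → 2 ('be')
  [14] 22/25 → 0 ('')
  [15] 25/19 → 1 ('c')
  [16] 19/15 → 0 ('')
  [17] 15/6 → 0 ('')
  [18] 6/16 → 1 ('e')
  [19] 16/4 → 2 ('eb')
  [20] 4/24 → 1 ('e')
  [21] 24/14 → 1 ('e')
  [22] 14/23 → 1 ('e')
  [23] 23/2 → 1 ('e')
  [24] 2/11 → 0 ('')
  [25] 11/20 → 4 ('fabe')
  [26] 20/0 → 2 ('fa')
  [27] 0/3 → 0 ('')
  [28] 3/10 → 1 ('g')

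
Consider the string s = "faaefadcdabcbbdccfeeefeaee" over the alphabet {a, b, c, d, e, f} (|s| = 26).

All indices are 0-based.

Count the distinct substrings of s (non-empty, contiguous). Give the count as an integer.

sorted suffixes:
  #0 SA[0]=1  'aaefadcdabcbbdccfeeefeaee'
  #1 SA[1]=9  'abcbbdccfeeefeaee'
  #2 SA[2]=5  'adcdabcbbdccfeeefeaee'
  #3 SA[3]=23  'aee'
  #4 SA[4]=2  'aefadcdabcbbdccfeeefeaee'
  #5 SA[5]=12  'bbdccfeeefeaee'
  #6 SA[6]=10  'bcbbdccfeeefeaee'
  #7 SA[7]=13  'bdccfeeefeaee'
  #8 SA[8]=11  'cbbdccfeeefeaee'
  #9 SA[9]=15  'ccfeeefeaee'
  #10 SA[10]=7  'cdabcbbdccfeeefeaee'
  #11 SA[11]=16  'cfeeefeaee'
  #12 SA[12]=8  'dabcbbdccfeeefeaee'
  #13 SA[13]=14  'dccfeeefeaee'
  #14 SA[14]=6  'dcdabcbbdccfeeefeaee'
  #15 SA[15]=25  'e'
  #16 SA[16]=22  'eaee'
  #17 SA[17]=24  'ee'
  #18 SA[18]=18  'eeefeaee'
  #19 SA[19]=19  'eefeaee'
  #20 SA[20]=3  'efadcdabcbbdccfeeefeaee'
  #21 SA[21]=20  'efeaee'
  #22 SA[22]=0  'faaefadcdabcbbdccfeeefeaee'
  #23 SA[23]=4  'fadcdabcbbdccfeeefeaee'
  #24 SA[24]=21  'feaee'
  #25 SA[25]=17  'feeefeaee'

SA = [1, 9, 5, 23, 2, 12, 10, 13, 11, 15, 7, 16, 8, 14, 6, 25, 22, 24, 18, 19, 3, 20, 0, 4, 21, 17]
rank  pair      lcp
   1  s[1:],s[9:]  1  'a'
   2  s[9:],s[5:]  1  'a'
   3  s[5:],s[23:]  1  'a'
   4  s[23:],s[2:]  2  'ae'
   5  s[2:],s[12:]  0  ''
   6  s[12:],s[10:]  1  'b'
   7  s[10:],s[13:]  1  'b'
   8  s[13:],s[11:]  0  ''
   9  s[11:],s[15:]  1  'c'
  10  s[15:],s[7:]  1  'c'
  11  s[7:],s[16:]  1  'c'
  12  s[16:],s[8:]  0  ''
  13  s[8:],s[14:]  1  'd'
  14  s[14:],s[6:]  2  'dc'
  15  s[6:],s[25:]  0  ''
  16  s[25:],s[22:]  1  'e'
  17  s[22:],s[24:]  1  'e'
  18  s[24:],s[18:]  2  'ee'
  19  s[18:],s[19:]  2  'ee'
  20  s[19:],s[3:]  1  'e'
  21  s[3:],s[20:]  2  'ef'
  22  s[20:],s[0:]  0  ''
  23  s[0:],s[4:]  2  'fa'
  24  s[4:],s[21:]  1  'f'
  25  s[21:],s[17:]  2  'fe'

n(n+1)/2 = 26·27/2 = 351
Σ LCP = 0 + 1 + 1 + 1 + 2 + 0 + 1 + 1 + 0 + 1 + 1 + 1 + 0 + 1 + 2 + 0 + 1 + 1 + 2 + 2 + 1 + 2 + 0 + 2 + 1 + 2 = 27
distinct = 351 − 27 = 324

324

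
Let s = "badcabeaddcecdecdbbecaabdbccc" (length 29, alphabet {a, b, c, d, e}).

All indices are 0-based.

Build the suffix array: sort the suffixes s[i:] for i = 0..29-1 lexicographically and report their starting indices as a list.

[21, 22, 4, 1, 7, 0, 17, 25, 23, 5, 18, 28, 20, 3, 27, 26, 15, 12, 10, 16, 24, 2, 9, 8, 13, 6, 19, 14, 11]

rank→(start, suffix):
  0 → (21, 'aabdbccc')
  1 → (22, 'abdbccc')
  2 → (4, 'abeaddcecdecdbbecaabdbccc')
  3 → (1, 'adcabeaddcecdecdbbecaabdbccc')
  4 → (7, 'addcecdecdbbecaabdbccc')
  5 → (0, 'badcabeaddcecdecdbbecaabdbccc')
  6 → (17, 'bbecaabdbccc')
  7 → (25, 'bccc')
  8 → (23, 'bdbccc')
  9 → (5, 'beaddcecdecdbbecaabdbccc')
  10 → (18, 'becaabdbccc')
  11 → (28, 'c')
  12 → (20, 'caabdbccc')
  13 → (3, 'cabeaddcecdecdbbecaabdbccc')
  14 → (27, 'cc')
  15 → (26, 'ccc')
  16 → (15, 'cdbbecaabdbccc')
  17 → (12, 'cdecdbbecaabdbccc')
  18 → (10, 'cecdecdbbecaabdbccc')
  19 → (16, 'dbbecaabdbccc')
  20 → (24, 'dbccc')
  21 → (2, 'dcabeaddcecdecdbbecaabdbccc')
  22 → (9, 'dcecdecdbbecaabdbccc')
  23 → (8, 'ddcecdecdbbecaabdbccc')
  24 → (13, 'decdbbecaabdbccc')
  25 → (6, 'eaddcecdecdbbecaabdbccc')
  26 → (19, 'ecaabdbccc')
  27 → (14, 'ecdbbecaabdbccc')
  28 → (11, 'ecdecdbbecaabdbccc')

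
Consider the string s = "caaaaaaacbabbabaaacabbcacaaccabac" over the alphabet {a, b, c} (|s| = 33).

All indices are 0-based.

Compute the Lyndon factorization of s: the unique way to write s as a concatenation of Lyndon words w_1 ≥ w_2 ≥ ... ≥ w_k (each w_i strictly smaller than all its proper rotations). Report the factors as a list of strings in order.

["c", "aaaaaaacbabbabaaacabbcacaaccabac"]

emit factor 1: 'c' (i=0, period=1)
emit factor 2: 'aaaaaaacbabbabaaacabbcacaaccabac' (i=1, period=32)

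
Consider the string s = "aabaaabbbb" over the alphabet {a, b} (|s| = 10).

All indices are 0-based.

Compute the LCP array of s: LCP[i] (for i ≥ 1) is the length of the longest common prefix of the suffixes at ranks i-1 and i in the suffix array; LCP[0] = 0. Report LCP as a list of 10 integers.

rank→(start, suffix):
  0 → (3, 'aaabbbb')
  1 → (0, 'aabaaabbbb')
  2 → (4, 'aabbbb')
  3 → (1, 'abaaabbbb')
  4 → (5, 'abbbb')
  5 → (9, 'b')
  6 → (2, 'baaabbbb')
  7 → (8, 'bb')
  8 → (7, 'bbb')
  9 → (6, 'bbbb')

SA = [3, 0, 4, 1, 5, 9, 2, 8, 7, 6]
rank  pair      lcp
   1  s[3:],s[0:]  2  'aa'
   2  s[0:],s[4:]  3  'aab'
   3  s[4:],s[1:]  1  'a'
   4  s[1:],s[5:]  2  'ab'
   5  s[5:],s[9:]  0  ''
   6  s[9:],s[2:]  1  'b'
   7  s[2:],s[8:]  1  'b'
   8  s[8:],s[7:]  2  'bb'
   9  s[7:],s[6:]  3  'bbb'

[0, 2, 3, 1, 2, 0, 1, 1, 2, 3]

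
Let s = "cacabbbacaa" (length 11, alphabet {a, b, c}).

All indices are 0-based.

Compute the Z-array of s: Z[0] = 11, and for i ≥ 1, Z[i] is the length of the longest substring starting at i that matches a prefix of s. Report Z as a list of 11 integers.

[11, 0, 2, 0, 0, 0, 0, 0, 2, 0, 0]

Z[0]=11
i=1: fresh scan; Z[1]=0
i=2: fresh scan; Z[2]=2 grow→box=[2,4)
i=3: min(r-i=1, Z[1]=0)=0; Z[3]=0
i=4: fresh scan; Z[4]=0
i=5: fresh scan; Z[5]=0
i=6: fresh scan; Z[6]=0
i=7: fresh scan; Z[7]=0
i=8: fresh scan; Z[8]=2 grow→box=[8,10)
i=9: min(r-i=1, Z[1]=0)=0; Z[9]=0
i=10: fresh scan; Z[10]=0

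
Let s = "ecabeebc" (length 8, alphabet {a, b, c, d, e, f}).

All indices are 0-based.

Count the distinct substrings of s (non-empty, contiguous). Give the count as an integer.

32

rank | idx | suffix
   0 |   2 | abeebc
   1 |   6 | bc
   2 |   3 | beebc
   3 |   7 | c
   4 |   1 | cabeebc
   5 |   5 | ebc
   6 |   0 | ecabeebc
   7 |   4 | eebc

SA = [2, 6, 3, 7, 1, 5, 0, 4]
i: (SA[i-1],SA[i]) lcp shared
  1: (2,6) 0 ''
  2: (6,3) 1 'b'
  3: (3,7) 0 ''
  4: (7,1) 1 'c'
  5: (1,5) 0 ''
  6: (5,0) 1 'e'
  7: (0,4) 1 'e'

n(n+1)/2 = 8·9/2 = 36
Σ LCP = 0 + 0 + 1 + 0 + 1 + 0 + 1 + 1 = 4
distinct = 36 − 4 = 32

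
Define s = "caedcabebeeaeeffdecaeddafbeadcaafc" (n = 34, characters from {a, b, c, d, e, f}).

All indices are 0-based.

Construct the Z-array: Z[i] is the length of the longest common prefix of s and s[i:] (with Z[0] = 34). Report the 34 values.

[34, 0, 0, 0, 2, 0, 0, 0, 0, 0, 0, 0, 0, 0, 0, 0, 0, 0, 4, 0, 0, 0, 0, 0, 0, 0, 0, 0, 0, 2, 0, 0, 0, 1]

Z[0]=34
i=1: i≥r, start 0; Z[1]=0
i=2: i≥r, start 0; Z[2]=0
i=3: i≥r, start 0; Z[3]=0
i=4: i≥r, start 0; Z[4]=2 scan→box=[4,6)
i=5: min(r-i=1, Z[1]=0)=0; Z[5]=0
i=6: i≥r, start 0; Z[6]=0
i=7: i≥r, start 0; Z[7]=0
i=8: i≥r, start 0; Z[8]=0
i=9: i≥r, start 0; Z[9]=0
i=10: i≥r, start 0; Z[10]=0
i=11: i≥r, start 0; Z[11]=0
i=12: i≥r, start 0; Z[12]=0
i=13: i≥r, start 0; Z[13]=0
i=14: i≥r, start 0; Z[14]=0
i=15: i≥r, start 0; Z[15]=0
i=16: i≥r, start 0; Z[16]=0
i=17: i≥r, start 0; Z[17]=0
i=18: i≥r, start 0; Z[18]=4 scan→box=[18,22)
i=19: min(r-i=3, Z[1]=0)=0; Z[19]=0
i=20: min(r-i=2, Z[2]=0)=0; Z[20]=0
i=21: min(r-i=1, Z[3]=0)=0; Z[21]=0
i=22: i≥r, start 0; Z[22]=0
i=23: i≥r, start 0; Z[23]=0
i=24: i≥r, start 0; Z[24]=0
i=25: i≥r, start 0; Z[25]=0
i=26: i≥r, start 0; Z[26]=0
i=27: i≥r, start 0; Z[27]=0
i=28: i≥r, start 0; Z[28]=0
i=29: i≥r, start 0; Z[29]=2 scan→box=[29,31)
i=30: min(r-i=1, Z[1]=0)=0; Z[30]=0
i=31: i≥r, start 0; Z[31]=0
i=32: i≥r, start 0; Z[32]=0
i=33: i≥r, start 0; Z[33]=1 scan→box=[33,34)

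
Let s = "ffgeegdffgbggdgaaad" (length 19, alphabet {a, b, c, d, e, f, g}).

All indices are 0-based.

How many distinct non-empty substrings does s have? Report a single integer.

sorted suffixes:
  #0 SA[0]=15  'aaad'
  #1 SA[1]=16  'aad'
  #2 SA[2]=17  'ad'
  #3 SA[3]=10  'bggdgaaad'
  #4 SA[4]=18  'd'
  #5 SA[5]=6  'dffgbggdgaaad'
  #6 SA[6]=13  'dgaaad'
  #7 SA[7]=3  'eegdffgbggdgaaad'
  #8 SA[8]=4  'egdffgbggdgaaad'
  #9 SA[9]=7  'ffgbggdgaaad'
  #10 SA[10]=0  'ffgeegdffgbggdgaaad'
  #11 SA[11]=8  'fgbggdgaaad'
  #12 SA[12]=1  'fgeegdffgbggdgaaad'
  #13 SA[13]=14  'gaaad'
  #14 SA[14]=9  'gbggdgaaad'
  #15 SA[15]=5  'gdffgbggdgaaad'
  #16 SA[16]=12  'gdgaaad'
  #17 SA[17]=2  'geegdffgbggdgaaad'
  #18 SA[18]=11  'ggdgaaad'

SA = [15, 16, 17, 10, 18, 6, 13, 3, 4, 7, 0, 8, 1, 14, 9, 5, 12, 2, 11]
i: (SA[i-1],SA[i]) lcp shared
  1: (15,16) 2 'aa'
  2: (16,17) 1 'a'
  3: (17,10) 0 ''
  4: (10,18) 0 ''
  5: (18,6) 1 'd'
  6: (6,13) 1 'd'
  7: (13,3) 0 ''
  8: (3,4) 1 'e'
  9: (4,7) 0 ''
  10: (7,0) 3 'ffg'
  11: (0,8) 1 'f'
  12: (8,1) 2 'fg'
  13: (1,14) 0 ''
  14: (14,9) 1 'g'
  15: (9,5) 1 'g'
  16: (5,12) 2 'gd'
  17: (12,2) 1 'g'
  18: (2,11) 1 'g'

n(n+1)/2 = 19·20/2 = 190
Σ LCP = 0 + 2 + 1 + 0 + 0 + 1 + 1 + 0 + 1 + 0 + 3 + 1 + 2 + 0 + 1 + 1 + 2 + 1 + 1 = 18
distinct = 190 − 18 = 172

172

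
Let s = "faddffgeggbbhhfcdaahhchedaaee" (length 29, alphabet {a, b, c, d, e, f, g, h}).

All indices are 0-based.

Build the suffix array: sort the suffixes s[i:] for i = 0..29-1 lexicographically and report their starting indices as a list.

[25, 17, 1, 26, 18, 10, 11, 15, 21, 24, 16, 2, 3, 28, 23, 27, 7, 0, 14, 4, 5, 9, 6, 8, 20, 22, 13, 19, 12]

rank→(start, suffix):
  0 → (25, 'aaee')
  1 → (17, 'aahhchedaaee')
  2 → (1, 'addffgeggbbhhfcdaahhchedaaee')
  3 → (26, 'aee')
  4 → (18, 'ahhchedaaee')
  5 → (10, 'bbhhfcdaahhchedaaee')
  6 → (11, 'bhhfcdaahhchedaaee')
  7 → (15, 'cdaahhchedaaee')
  8 → (21, 'chedaaee')
  9 → (24, 'daaee')
  10 → (16, 'daahhchedaaee')
  11 → (2, 'ddffgeggbbhhfcdaahhchedaaee')
  12 → (3, 'dffgeggbbhhfcdaahhchedaaee')
  13 → (28, 'e')
  14 → (23, 'edaaee')
  15 → (27, 'ee')
  16 → (7, 'eggbbhhfcdaahhchedaaee')
  17 → (0, 'faddffgeggbbhhfcdaahhchedaaee')
  18 → (14, 'fcdaahhchedaaee')
  19 → (4, 'ffgeggbbhhfcdaahhchedaaee')
  20 → (5, 'fgeggbbhhfcdaahhchedaaee')
  21 → (9, 'gbbhhfcdaahhchedaaee')
  22 → (6, 'geggbbhhfcdaahhchedaaee')
  23 → (8, 'ggbbhhfcdaahhchedaaee')
  24 → (20, 'hchedaaee')
  25 → (22, 'hedaaee')
  26 → (13, 'hfcdaahhchedaaee')
  27 → (19, 'hhchedaaee')
  28 → (12, 'hhfcdaahhchedaaee')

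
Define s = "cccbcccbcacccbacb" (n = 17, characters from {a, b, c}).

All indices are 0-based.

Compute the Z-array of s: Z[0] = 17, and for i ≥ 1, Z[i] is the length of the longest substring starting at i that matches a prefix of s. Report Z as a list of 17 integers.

Z[0]=17
i=1: fresh scan; Z[1]=2 extend→box=[1,3)
i=2: min(r-i=1, Z[1]=2)=1; Z[2]=1
i=3: fresh scan; Z[3]=0
i=4: fresh scan; Z[4]=5 extend→box=[4,9)
i=5: min(r-i=4, Z[1]=2)=2; Z[5]=2
i=6: min(r-i=3, Z[2]=1)=1; Z[6]=1
i=7: min(r-i=2, Z[3]=0)=0; Z[7]=0
i=8: min(r-i=1, Z[4]=5)=1; Z[8]=1
i=9: fresh scan; Z[9]=0
i=10: fresh scan; Z[10]=4 extend→box=[10,14)
i=11: min(r-i=3, Z[1]=2)=2; Z[11]=2
i=12: min(r-i=2, Z[2]=1)=1; Z[12]=1
i=13: min(r-i=1, Z[3]=0)=0; Z[13]=0
i=14: fresh scan; Z[14]=0
i=15: fresh scan; Z[15]=1 extend→box=[15,16)
i=16: fresh scan; Z[16]=0

[17, 2, 1, 0, 5, 2, 1, 0, 1, 0, 4, 2, 1, 0, 0, 1, 0]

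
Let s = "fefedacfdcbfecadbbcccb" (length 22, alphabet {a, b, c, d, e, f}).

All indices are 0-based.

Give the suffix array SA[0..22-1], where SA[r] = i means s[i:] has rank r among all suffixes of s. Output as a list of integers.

[5, 14, 21, 16, 17, 10, 13, 20, 9, 19, 18, 6, 4, 15, 8, 12, 3, 1, 7, 11, 2, 0]

rank | idx | suffix
   0 |   5 | acfdcbfecadbbcccb
   1 |  14 | adbbcccb
   2 |  21 | b
   3 |  16 | bbcccb
   4 |  17 | bcccb
   5 |  10 | bfecadbbcccb
   6 |  13 | cadbbcccb
   7 |  20 | cb
   8 |   9 | cbfecadbbcccb
   9 |  19 | ccb
  10 |  18 | cccb
  11 |   6 | cfdcbfecadbbcccb
  12 |   4 | dacfdcbfecadbbcccb
  13 |  15 | dbbcccb
  14 |   8 | dcbfecadbbcccb
  15 |  12 | ecadbbcccb
  16 |   3 | edacfdcbfecadbbcccb
  17 |   1 | efedacfdcbfecadbbcccb
  18 |   7 | fdcbfecadbbcccb
  19 |  11 | fecadbbcccb
  20 |   2 | fedacfdcbfecadbbcccb
  21 |   0 | fefedacfdcbfecadbbcccb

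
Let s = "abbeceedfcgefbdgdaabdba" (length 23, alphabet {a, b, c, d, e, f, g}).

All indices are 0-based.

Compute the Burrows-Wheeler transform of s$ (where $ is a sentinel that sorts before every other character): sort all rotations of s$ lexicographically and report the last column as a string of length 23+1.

abd$adaafbefgbebbecgeddc

rank  rotation                  last
    0  $abbeceedfcgefbdgdaabdba  a
    1  a$abbeceedfcgefbdgdaabdb  b
    2  aabdba$abbeceedfcgefbdgd  d
    3  abbeceedfcgefbdgdaabdba$  $
    4  abdba$abbeceedfcgefbdgda  a
    5  ba$abbeceedfcgefbdgdaabd  d
    6  bbeceedfcgefbdgdaabdba$a  a
    7  bdba$abbeceedfcgefbdgdaa  a
    8  bdgdaabdba$abbeceedfcgef  f
    9  beceedfcgefbdgdaabdba$ab  b
   10  ceedfcgefbdgdaabdba$abbe  e
   11  cgefbdgdaabdba$abbeceedf  f
   12  daabdba$abbeceedfcgefbdg  g
   13  dba$abbeceedfcgefbdgdaab  b
   14  dfcgefbdgdaabdba$abbecee  e
   15  dgdaabdba$abbeceedfcgefb  b
   16  eceedfcgefbdgdaabdba$abb  b
   17  edfcgefbdgdaabdba$abbece  e
   18  eedfcgefbdgdaabdba$abbec  c
   19  efbdgdaabdba$abbeceedfcg  g
   20  fbdgdaabdba$abbeceedfcge  e
   21  fcgefbdgdaabdba$abbeceed  d
   22  gdaabdba$abbeceedfcgefbd  d
   23  gefbdgdaabdba$abbeceedfc  c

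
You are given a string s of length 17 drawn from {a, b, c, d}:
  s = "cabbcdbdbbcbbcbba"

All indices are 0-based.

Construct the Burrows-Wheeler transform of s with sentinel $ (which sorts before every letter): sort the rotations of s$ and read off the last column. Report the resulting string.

abcbccdabbbd$bbbbc

rank  rotation            last
    0  $cabbcdbdbbcbbcbba  a
    1  a$cabbcdbdbbcbbcbb  b
    2  abbcdbdbbcbbcbba$c  c
    3  ba$cabbcdbdbbcbbcb  b
    4  bba$cabbcdbdbbcbbc  c
    5  bbcbba$cabbcdbdbbc  c
    6  bbcbbcbba$cabbcdbd  d
    7  bbcdbdbbcbbcbba$ca  a
    8  bcbba$cabbcdbdbbcb  b
    9  bcbbcbba$cabbcdbdb  b
   10  bcdbdbbcbbcbba$cab  b
   11  bdbbcbbcbba$cabbcd  d
   12  cabbcdbdbbcbbcbba$  $
   13  cbba$cabbcdbdbbcbb  b
   14  cbbcbba$cabbcdbdbb  b
   15  cdbdbbcbbcbba$cabb  b
   16  dbbcbbcbba$cabbcdb  b
   17  dbdbbcbbcbba$cabbc  c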